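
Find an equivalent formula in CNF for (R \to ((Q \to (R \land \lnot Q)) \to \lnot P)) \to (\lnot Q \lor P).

\lnot Q \lor P

(R \to ((Q \to (R \land \lnot Q)) \to \lnot P)) \to (\lnot Q \lor P)
≡ \lnot (R \to ((Q \to (R \land \lnot Q)) \to \lnot P)) \lor \lnot Q \lor P   (eliminate \to)
≡ \lnot (\lnot R \lor ((Q \to (R \land \lnot Q)) \to \lnot P)) \lor \lnot Q \lor P   (eliminate \to)
≡ \lnot (\lnot R \lor \lnot (Q \to (R \land \lnot Q)) \lor \lnot P) \lor \lnot Q \lor P   (eliminate \to)
≡ \lnot (\lnot R \lor \lnot (\lnot Q \lor (R \land \lnot Q)) \lor \lnot P) \lor \lnot Q \lor P   (eliminate \to)
≡ (\lnot \lnot R \land \lnot \lnot (\lnot Q \lor (R \land \lnot Q)) \land \lnot \lnot P) \lor \lnot Q \lor P   (De Morgan)
≡ (R \land \lnot \lnot (\lnot Q \lor (R \land \lnot Q)) \land \lnot \lnot P) \lor \lnot Q \lor P   (double negation)
≡ (R \land (\lnot Q \lor (R \land \lnot Q)) \land \lnot \lnot P) \lor \lnot Q \lor P   (double negation)
≡ (R \land (\lnot Q \lor (R \land \lnot Q)) \land P) \lor \lnot Q \lor P   (double negation)
≡ (R \lor \lnot Q \lor P) \land (\lnot Q \lor R \lor \lnot Q \lor P) \land (\lnot Q \lor \lnot Q \lor \lnot Q \lor P) \land (P \lor \lnot Q \lor P)   (distribute \lor over \land)
≡ \lnot Q \lor P   (simplify)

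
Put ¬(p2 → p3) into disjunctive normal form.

p2 ∧ ¬p3

¬(p2 → p3)
= ¬(¬p2 ∨ p3)
= ¬¬p2 ∧ ¬p3
= p2 ∧ ¬p3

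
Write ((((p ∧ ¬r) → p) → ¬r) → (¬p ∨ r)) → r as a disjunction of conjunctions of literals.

((((p ∧ ¬r) → p) → ¬r) → (¬p ∨ r)) → r
= ¬((((p ∧ ¬r) → p) → ¬r) → (¬p ∨ r)) ∨ r   (eliminate →)
= ¬(¬(((p ∧ ¬r) → p) → ¬r) ∨ ¬p ∨ r) ∨ r   (eliminate →)
= ¬(¬(¬((p ∧ ¬r) → p) ∨ ¬r) ∨ ¬p ∨ r) ∨ r   (eliminate →)
= ¬(¬(¬(¬(p ∧ ¬r) ∨ p) ∨ ¬r) ∨ ¬p ∨ r) ∨ r   (eliminate →)
= (¬¬(¬(¬(p ∧ ¬r) ∨ p) ∨ ¬r) ∧ ¬¬p ∧ ¬r) ∨ r   (De Morgan)
= ((¬(¬(p ∧ ¬r) ∨ p) ∨ ¬r) ∧ ¬¬p ∧ ¬r) ∨ r   (double negation)
= (((¬¬(p ∧ ¬r) ∧ ¬p) ∨ ¬r) ∧ ¬¬p ∧ ¬r) ∨ r   (De Morgan)
= (((p ∧ ¬r ∧ ¬p) ∨ ¬r) ∧ ¬¬p ∧ ¬r) ∨ r   (double negation)
= (((p ∧ ¬r ∧ ¬p) ∨ ¬r) ∧ p ∧ ¬r) ∨ r   (double negation)
= (p ∧ ¬r ∧ ¬p ∧ p ∧ ¬r) ∨ (¬r ∧ p ∧ ¬r) ∨ r   (distribute ∧ over ∨)
= (¬r ∧ p) ∨ r   (simplify)

(¬r ∧ p) ∨ r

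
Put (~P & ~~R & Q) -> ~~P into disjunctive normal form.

P | ~R | ~Q

(~P & ~~R & Q) -> ~~P
≡ ~(~P & ~~R & Q) | ~~P   (eliminate ->)
≡ ~~P | ~~~R | ~Q | ~~P   (De Morgan)
≡ P | ~~~R | ~Q | ~~P   (double negation)
≡ P | ~R | ~Q | ~~P   (double negation)
≡ P | ~R | ~Q | P   (double negation)
≡ P | ~R | ~Q   (simplify)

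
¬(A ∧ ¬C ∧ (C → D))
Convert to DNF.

¬A ∨ C

¬(A ∧ ¬C ∧ (C → D))
⇔ ¬(A ∧ ¬C ∧ (¬C ∨ D))   [eliminate →]
⇔ ¬A ∨ ¬¬C ∨ ¬(¬C ∨ D)   [De Morgan]
⇔ ¬A ∨ C ∨ ¬(¬C ∨ D)   [double negation]
⇔ ¬A ∨ C ∨ (¬¬C ∧ ¬D)   [De Morgan]
⇔ ¬A ∨ C ∨ (C ∧ ¬D)   [double negation]
⇔ ¬A ∨ C   [simplify]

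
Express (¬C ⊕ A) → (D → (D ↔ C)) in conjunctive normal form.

C ∨ A ∨ ¬D

(¬C ⊕ A) → (D → (D ↔ C))
≡ ¬(¬C ⊕ A) ∨ (D → (D ↔ C))   (eliminate →)
≡ ¬((¬C ∨ A) ∧ ¬(¬C ∧ A)) ∨ (D → (D ↔ C))   (expand ⊕)
≡ ¬((¬C ∨ A) ∧ ¬(¬C ∧ A)) ∨ ¬D ∨ (D ↔ C)   (eliminate →)
≡ ¬((¬C ∨ A) ∧ ¬(¬C ∧ A)) ∨ ¬D ∨ ((D → C) ∧ (C → D))   (eliminate ↔)
≡ ¬((¬C ∨ A) ∧ ¬(¬C ∧ A)) ∨ ¬D ∨ ((¬D ∨ C) ∧ (C → D))   (eliminate →)
≡ ¬((¬C ∨ A) ∧ ¬(¬C ∧ A)) ∨ ¬D ∨ ((¬D ∨ C) ∧ (¬C ∨ D))   (eliminate →)
≡ ¬(¬C ∨ A) ∨ ¬¬(¬C ∧ A) ∨ ¬D ∨ ((¬D ∨ C) ∧ (¬C ∨ D))   (De Morgan)
≡ (¬¬C ∧ ¬A) ∨ ¬¬(¬C ∧ A) ∨ ¬D ∨ ((¬D ∨ C) ∧ (¬C ∨ D))   (De Morgan)
≡ (C ∧ ¬A) ∨ ¬¬(¬C ∧ A) ∨ ¬D ∨ ((¬D ∨ C) ∧ (¬C ∨ D))   (double negation)
≡ (C ∧ ¬A) ∨ (¬C ∧ A) ∨ ¬D ∨ ((¬D ∨ C) ∧ (¬C ∨ D))   (double negation)
≡ (C ∨ ¬C ∨ ¬D ∨ ¬D ∨ C) ∧ (C ∨ ¬C ∨ ¬D ∨ ¬C ∨ D) ∧ (C ∨ A ∨ ¬D ∨ ¬D ∨ C) ∧ (C ∨ A ∨ ¬D ∨ ¬C ∨ D) ∧ (¬A ∨ ¬C ∨ ¬D ∨ ¬D ∨ C) ∧ (¬A ∨ ¬C ∨ ¬D ∨ ¬C ∨ D) ∧ (¬A ∨ A ∨ ¬D ∨ ¬D ∨ C) ∧ (¬A ∨ A ∨ ¬D ∨ ¬C ∨ D)   (distribute ∨ over ∧)
≡ C ∨ A ∨ ¬D   (simplify)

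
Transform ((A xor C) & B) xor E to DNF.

(A & ~C & B & ~E) | (~A & C & B & ~E) | (~A & ~C & E) | (C & A & E) | (~B & E)

((A xor C) & B) xor E
≡ ((A xor C) & B & ~E) | (~((A xor C) & B) & E)   [expand xor]
≡ (((A & ~C) | (~A & C)) & B & ~E) | (~((A xor C) & B) & E)   [expand xor]
≡ (((A & ~C) | (~A & C)) & B & ~E) | (~(((A & ~C) | (~A & C)) & B) & E)   [expand xor]
≡ (((A & ~C) | (~A & C)) & B & ~E) | ((~((A & ~C) | (~A & C)) | ~B) & E)   [De Morgan]
≡ (((A & ~C) | (~A & C)) & B & ~E) | (((~(A & ~C) & ~(~A & C)) | ~B) & E)   [De Morgan]
≡ (((A & ~C) | (~A & C)) & B & ~E) | ((((~A | ~~C) & ~(~A & C)) | ~B) & E)   [De Morgan]
≡ (((A & ~C) | (~A & C)) & B & ~E) | ((((~A | C) & ~(~A & C)) | ~B) & E)   [double negation]
≡ (((A & ~C) | (~A & C)) & B & ~E) | ((((~A | C) & (~~A | ~C)) | ~B) & E)   [De Morgan]
≡ (((A & ~C) | (~A & C)) & B & ~E) | ((((~A | C) & (A | ~C)) | ~B) & E)   [double negation]
≡ (A & ~C & B & ~E) | (~A & C & B & ~E) | (~A & A & E) | (~A & ~C & E) | (C & A & E) | (C & ~C & E) | (~B & E)   [distribute & over |]
≡ (A & ~C & B & ~E) | (~A & C & B & ~E) | (~A & ~C & E) | (C & A & E) | (~B & E)   [simplify]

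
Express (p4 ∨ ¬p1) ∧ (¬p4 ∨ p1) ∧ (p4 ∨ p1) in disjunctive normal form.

p4 ∧ p1

(p4 ∨ ¬p1) ∧ (¬p4 ∨ p1) ∧ (p4 ∨ p1)
= (p4 ∧ ¬p4 ∧ p4) ∨ (p4 ∧ ¬p4 ∧ p1) ∨ (p4 ∧ p1 ∧ p4) ∨ (p4 ∧ p1 ∧ p1) ∨ (¬p1 ∧ ¬p4 ∧ p4) ∨ (¬p1 ∧ ¬p4 ∧ p1) ∨ (¬p1 ∧ p1 ∧ p4) ∨ (¬p1 ∧ p1 ∧ p1)   [distribute ∧ over ∨]
= p4 ∧ p1   [simplify]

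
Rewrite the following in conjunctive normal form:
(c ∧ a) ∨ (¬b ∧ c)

c ∧ (a ∨ ¬b)

(c ∧ a) ∨ (¬b ∧ c)
≡ (c ∨ ¬b) ∧ (c ∨ c) ∧ (a ∨ ¬b) ∧ (a ∨ c)   [distribute ∨ over ∧]
≡ c ∧ (a ∨ ¬b)   [simplify]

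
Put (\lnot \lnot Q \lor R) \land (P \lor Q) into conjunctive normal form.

(Q \lor R) \land (P \lor Q)

(\lnot \lnot Q \lor R) \land (P \lor Q)
≡ (Q \lor R) \land (P \lor Q)   [double negation]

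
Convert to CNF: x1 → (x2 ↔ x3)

(¬x1 ∨ ¬x2 ∨ x3) ∧ (¬x1 ∨ ¬x3 ∨ x2)

x1 → (x2 ↔ x3)
= ¬x1 ∨ (x2 ↔ x3)
= ¬x1 ∨ ((x2 → x3) ∧ (x3 → x2))
= ¬x1 ∨ ((¬x2 ∨ x3) ∧ (x3 → x2))
= ¬x1 ∨ ((¬x2 ∨ x3) ∧ (¬x3 ∨ x2))
= (¬x1 ∨ ¬x2 ∨ x3) ∧ (¬x1 ∨ ¬x3 ∨ x2)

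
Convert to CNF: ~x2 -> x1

~x2 -> x1
⇔ ~~x2 | x1   — eliminate ->
⇔ x2 | x1   — double negation

x2 | x1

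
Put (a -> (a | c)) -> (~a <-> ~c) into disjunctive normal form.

(a -> (a | c)) -> (~a <-> ~c)
≡ ~(a -> (a | c)) | (~a <-> ~c)   [eliminate ->]
≡ ~(~a | a | c) | (~a <-> ~c)   [eliminate ->]
≡ ~(~a | a | c) | ((~a -> ~c) & (~c -> ~a))   [eliminate <->]
≡ ~(~a | a | c) | ((~~a | ~c) & (~c -> ~a))   [eliminate ->]
≡ ~(~a | a | c) | ((~~a | ~c) & (~~c | ~a))   [eliminate ->]
≡ (~~a & ~a & ~c) | ((~~a | ~c) & (~~c | ~a))   [De Morgan]
≡ (a & ~a & ~c) | ((~~a | ~c) & (~~c | ~a))   [double negation]
≡ (a & ~a & ~c) | ((a | ~c) & (~~c | ~a))   [double negation]
≡ (a & ~a & ~c) | ((a | ~c) & (c | ~a))   [double negation]
≡ (a & ~a & ~c) | (a & c) | (a & ~a) | (~c & c) | (~c & ~a)   [distribute & over |]
≡ (a & c) | (~c & ~a)   [simplify]

(a & c) | (~c & ~a)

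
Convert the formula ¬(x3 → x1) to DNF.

¬(x3 → x1)
≡ ¬(¬x3 ∨ x1)   [eliminate →]
≡ ¬¬x3 ∧ ¬x1   [De Morgan]
≡ x3 ∧ ¬x1   [double negation]

x3 ∧ ¬x1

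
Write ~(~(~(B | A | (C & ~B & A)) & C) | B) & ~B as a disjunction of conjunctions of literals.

~(~(~(B | A | (C & ~B & A)) & C) | B) & ~B
≡ ~~(~(B | A | (C & ~B & A)) & C) & ~B & ~B   [De Morgan]
≡ ~(B | A | (C & ~B & A)) & C & ~B & ~B   [double negation]
≡ ~B & ~A & ~(C & ~B & A) & C & ~B & ~B   [De Morgan]
≡ ~B & ~A & (~C | ~~B | ~A) & C & ~B & ~B   [De Morgan]
≡ ~B & ~A & (~C | B | ~A) & C & ~B & ~B   [double negation]
≡ (~B & ~A & ~C & C & ~B & ~B) | (~B & ~A & B & C & ~B & ~B) | (~B & ~A & ~A & C & ~B & ~B)   [distribute & over |]
≡ ~B & ~A & C   [simplify]

~B & ~A & C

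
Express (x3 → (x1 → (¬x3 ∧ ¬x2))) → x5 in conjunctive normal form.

(x3 ∨ x5) ∧ (x1 ∨ x5)

(x3 → (x1 → (¬x3 ∧ ¬x2))) → x5
= ¬(x3 → (x1 → (¬x3 ∧ ¬x2))) ∨ x5
= ¬(¬x3 ∨ (x1 → (¬x3 ∧ ¬x2))) ∨ x5
= ¬(¬x3 ∨ ¬x1 ∨ (¬x3 ∧ ¬x2)) ∨ x5
= (¬¬x3 ∧ ¬¬x1 ∧ ¬(¬x3 ∧ ¬x2)) ∨ x5
= (x3 ∧ ¬¬x1 ∧ ¬(¬x3 ∧ ¬x2)) ∨ x5
= (x3 ∧ x1 ∧ ¬(¬x3 ∧ ¬x2)) ∨ x5
= (x3 ∧ x1 ∧ (¬¬x3 ∨ ¬¬x2)) ∨ x5
= (x3 ∧ x1 ∧ (x3 ∨ ¬¬x2)) ∨ x5
= (x3 ∧ x1 ∧ (x3 ∨ x2)) ∨ x5
= (x3 ∨ x5) ∧ (x1 ∨ x5) ∧ (x3 ∨ x2 ∨ x5)
= (x3 ∨ x5) ∧ (x1 ∨ x5)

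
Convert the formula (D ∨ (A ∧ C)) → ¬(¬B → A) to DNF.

(D ∨ (A ∧ C)) → ¬(¬B → A)
⇔ ¬(D ∨ (A ∧ C)) ∨ ¬(¬B → A)   [eliminate →]
⇔ ¬(D ∨ (A ∧ C)) ∨ ¬(¬¬B ∨ A)   [eliminate →]
⇔ (¬D ∧ ¬(A ∧ C)) ∨ ¬(¬¬B ∨ A)   [De Morgan]
⇔ (¬D ∧ (¬A ∨ ¬C)) ∨ ¬(¬¬B ∨ A)   [De Morgan]
⇔ (¬D ∧ (¬A ∨ ¬C)) ∨ (¬¬¬B ∧ ¬A)   [De Morgan]
⇔ (¬D ∧ (¬A ∨ ¬C)) ∨ (¬B ∧ ¬A)   [double negation]
⇔ (¬D ∧ ¬A) ∨ (¬D ∧ ¬C) ∨ (¬B ∧ ¬A)   [distribute ∧ over ∨]

(¬D ∧ ¬A) ∨ (¬D ∧ ¬C) ∨ (¬B ∧ ¬A)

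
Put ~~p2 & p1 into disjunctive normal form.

p2 & p1

~~p2 & p1
≡ p2 & p1   (double negation)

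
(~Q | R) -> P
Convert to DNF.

(~Q | R) -> P
≡ ~(~Q | R) | P   [eliminate ->]
≡ (~~Q & ~R) | P   [De Morgan]
≡ (Q & ~R) | P   [double negation]

(Q & ~R) | P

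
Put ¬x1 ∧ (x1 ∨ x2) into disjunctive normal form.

¬x1 ∧ (x1 ∨ x2)
≡ (¬x1 ∧ x1) ∨ (¬x1 ∧ x2)   [distribute ∧ over ∨]
≡ ¬x1 ∧ x2   [simplify]

¬x1 ∧ x2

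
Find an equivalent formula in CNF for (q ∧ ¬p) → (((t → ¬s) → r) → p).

(¬q ∨ p ∨ ¬t ∨ ¬s) ∧ (¬q ∨ p ∨ ¬r)

(q ∧ ¬p) → (((t → ¬s) → r) → p)
= ¬(q ∧ ¬p) ∨ (((t → ¬s) → r) → p)
= ¬(q ∧ ¬p) ∨ ¬((t → ¬s) → r) ∨ p
= ¬(q ∧ ¬p) ∨ ¬(¬(t → ¬s) ∨ r) ∨ p
= ¬(q ∧ ¬p) ∨ ¬(¬(¬t ∨ ¬s) ∨ r) ∨ p
= ¬q ∨ ¬¬p ∨ ¬(¬(¬t ∨ ¬s) ∨ r) ∨ p
= ¬q ∨ p ∨ ¬(¬(¬t ∨ ¬s) ∨ r) ∨ p
= ¬q ∨ p ∨ (¬¬(¬t ∨ ¬s) ∧ ¬r) ∨ p
= ¬q ∨ p ∨ ((¬t ∨ ¬s) ∧ ¬r) ∨ p
= (¬q ∨ p ∨ ¬t ∨ ¬s ∨ p) ∧ (¬q ∨ p ∨ ¬r ∨ p)
= (¬q ∨ p ∨ ¬t ∨ ¬s) ∧ (¬q ∨ p ∨ ¬r)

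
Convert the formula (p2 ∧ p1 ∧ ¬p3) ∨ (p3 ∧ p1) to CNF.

(p2 ∧ p1 ∧ ¬p3) ∨ (p3 ∧ p1)
⇔ (p2 ∨ p3) ∧ (p2 ∨ p1) ∧ (p1 ∨ p3) ∧ (p1 ∨ p1) ∧ (¬p3 ∨ p3) ∧ (¬p3 ∨ p1)   — distribute ∨ over ∧
⇔ (p2 ∨ p3) ∧ p1   — simplify

(p2 ∨ p3) ∧ p1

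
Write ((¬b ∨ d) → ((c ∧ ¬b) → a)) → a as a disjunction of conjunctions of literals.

((¬b ∨ d) → ((c ∧ ¬b) → a)) → a
≡ ¬((¬b ∨ d) → ((c ∧ ¬b) → a)) ∨ a   (eliminate →)
≡ ¬(¬(¬b ∨ d) ∨ ((c ∧ ¬b) → a)) ∨ a   (eliminate →)
≡ ¬(¬(¬b ∨ d) ∨ ¬(c ∧ ¬b) ∨ a) ∨ a   (eliminate →)
≡ (¬¬(¬b ∨ d) ∧ ¬¬(c ∧ ¬b) ∧ ¬a) ∨ a   (De Morgan)
≡ ((¬b ∨ d) ∧ ¬¬(c ∧ ¬b) ∧ ¬a) ∨ a   (double negation)
≡ ((¬b ∨ d) ∧ c ∧ ¬b ∧ ¬a) ∨ a   (double negation)
≡ (¬b ∧ c ∧ ¬b ∧ ¬a) ∨ (d ∧ c ∧ ¬b ∧ ¬a) ∨ a   (distribute ∧ over ∨)
≡ (¬b ∧ c ∧ ¬a) ∨ a   (simplify)

(¬b ∧ c ∧ ¬a) ∨ a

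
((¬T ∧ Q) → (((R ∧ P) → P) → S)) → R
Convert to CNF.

((¬T ∧ Q) → (((R ∧ P) → P) → S)) → R
= ¬((¬T ∧ Q) → (((R ∧ P) → P) → S)) ∨ R
= ¬(¬(¬T ∧ Q) ∨ (((R ∧ P) → P) → S)) ∨ R
= ¬(¬(¬T ∧ Q) ∨ ¬((R ∧ P) → P) ∨ S) ∨ R
= ¬(¬(¬T ∧ Q) ∨ ¬(¬(R ∧ P) ∨ P) ∨ S) ∨ R
= (¬¬(¬T ∧ Q) ∧ ¬¬(¬(R ∧ P) ∨ P) ∧ ¬S) ∨ R
= (¬T ∧ Q ∧ ¬¬(¬(R ∧ P) ∨ P) ∧ ¬S) ∨ R
= (¬T ∧ Q ∧ (¬(R ∧ P) ∨ P) ∧ ¬S) ∨ R
= (¬T ∧ Q ∧ (¬R ∨ ¬P ∨ P) ∧ ¬S) ∨ R
= (¬T ∨ R) ∧ (Q ∨ R) ∧ (¬R ∨ ¬P ∨ P ∨ R) ∧ (¬S ∨ R)
= (¬T ∨ R) ∧ (Q ∨ R) ∧ (¬S ∨ R)

(¬T ∨ R) ∧ (Q ∨ R) ∧ (¬S ∨ R)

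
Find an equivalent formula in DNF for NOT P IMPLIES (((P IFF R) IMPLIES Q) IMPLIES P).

NOT P IMPLIES (((P IFF R) IMPLIES Q) IMPLIES P)
≡ NOT NOT P OR (((P IFF R) IMPLIES Q) IMPLIES P)   (eliminate IMPLIES)
≡ NOT NOT P OR NOT ((P IFF R) IMPLIES Q) OR P   (eliminate IMPLIES)
≡ NOT NOT P OR NOT (NOT (P IFF R) OR Q) OR P   (eliminate IMPLIES)
≡ NOT NOT P OR NOT (NOT ((P IMPLIES R) AND (R IMPLIES P)) OR Q) OR P   (eliminate IFF)
≡ NOT NOT P OR NOT (NOT ((NOT P OR R) AND (R IMPLIES P)) OR Q) OR P   (eliminate IMPLIES)
≡ NOT NOT P OR NOT (NOT ((NOT P OR R) AND (NOT R OR P)) OR Q) OR P   (eliminate IMPLIES)
≡ P OR NOT (NOT ((NOT P OR R) AND (NOT R OR P)) OR Q) OR P   (double negation)
≡ P OR (NOT NOT ((NOT P OR R) AND (NOT R OR P)) AND NOT Q) OR P   (De Morgan)
≡ P OR ((NOT P OR R) AND (NOT R OR P) AND NOT Q) OR P   (double negation)
≡ P OR (NOT P AND NOT R AND NOT Q) OR (NOT P AND P AND NOT Q) OR (R AND NOT R AND NOT Q) OR (R AND P AND NOT Q) OR P   (distribute AND over OR)
≡ P OR (NOT P AND NOT R AND NOT Q)   (simplify)

P OR (NOT P AND NOT R AND NOT Q)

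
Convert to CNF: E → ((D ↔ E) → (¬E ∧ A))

¬E ∨ ¬D

E → ((D ↔ E) → (¬E ∧ A))
⇔ ¬E ∨ ((D ↔ E) → (¬E ∧ A))   [eliminate →]
⇔ ¬E ∨ ¬(D ↔ E) ∨ (¬E ∧ A)   [eliminate →]
⇔ ¬E ∨ ¬((D → E) ∧ (E → D)) ∨ (¬E ∧ A)   [eliminate ↔]
⇔ ¬E ∨ ¬((¬D ∨ E) ∧ (E → D)) ∨ (¬E ∧ A)   [eliminate →]
⇔ ¬E ∨ ¬((¬D ∨ E) ∧ (¬E ∨ D)) ∨ (¬E ∧ A)   [eliminate →]
⇔ ¬E ∨ ¬(¬D ∨ E) ∨ ¬(¬E ∨ D) ∨ (¬E ∧ A)   [De Morgan]
⇔ ¬E ∨ (¬¬D ∧ ¬E) ∨ ¬(¬E ∨ D) ∨ (¬E ∧ A)   [De Morgan]
⇔ ¬E ∨ (D ∧ ¬E) ∨ ¬(¬E ∨ D) ∨ (¬E ∧ A)   [double negation]
⇔ ¬E ∨ (D ∧ ¬E) ∨ (¬¬E ∧ ¬D) ∨ (¬E ∧ A)   [De Morgan]
⇔ ¬E ∨ (D ∧ ¬E) ∨ (E ∧ ¬D) ∨ (¬E ∧ A)   [double negation]
⇔ (¬E ∨ D ∨ E ∨ ¬E) ∧ (¬E ∨ D ∨ E ∨ A) ∧ (¬E ∨ D ∨ ¬D ∨ ¬E) ∧ (¬E ∨ D ∨ ¬D ∨ A) ∧ (¬E ∨ ¬E ∨ E ∨ ¬E) ∧ (¬E ∨ ¬E ∨ E ∨ A) ∧ (¬E ∨ ¬E ∨ ¬D ∨ ¬E) ∧ (¬E ∨ ¬E ∨ ¬D ∨ A)   [distribute ∨ over ∧]
⇔ ¬E ∨ ¬D   [simplify]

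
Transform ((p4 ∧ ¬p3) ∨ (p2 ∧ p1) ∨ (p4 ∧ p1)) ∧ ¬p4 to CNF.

((p4 ∧ ¬p3) ∨ (p2 ∧ p1) ∨ (p4 ∧ p1)) ∧ ¬p4
= (p4 ∨ p2 ∨ p4) ∧ (p4 ∨ p2 ∨ p1) ∧ (p4 ∨ p1 ∨ p4) ∧ (p4 ∨ p1 ∨ p1) ∧ (¬p3 ∨ p2 ∨ p4) ∧ (¬p3 ∨ p2 ∨ p1) ∧ (¬p3 ∨ p1 ∨ p4) ∧ (¬p3 ∨ p1 ∨ p1) ∧ ¬p4   [distribute ∨ over ∧]
= (p4 ∨ p2) ∧ (p4 ∨ p1) ∧ (¬p3 ∨ p1) ∧ ¬p4   [simplify]

(p4 ∨ p2) ∧ (p4 ∨ p1) ∧ (¬p3 ∨ p1) ∧ ¬p4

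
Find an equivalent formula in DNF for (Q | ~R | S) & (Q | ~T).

(Q | ~R | S) & (Q | ~T)
= (Q & Q) | (Q & ~T) | (~R & Q) | (~R & ~T) | (S & Q) | (S & ~T)   — distribute & over |
= Q | (~R & ~T) | (S & ~T)   — simplify

Q | (~R & ~T) | (S & ~T)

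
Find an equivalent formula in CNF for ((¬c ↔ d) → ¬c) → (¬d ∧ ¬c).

(¬d ∨ ¬c) ∧ (c ∨ ¬d)

((¬c ↔ d) → ¬c) → (¬d ∧ ¬c)
= ¬((¬c ↔ d) → ¬c) ∨ (¬d ∧ ¬c)
= ¬(¬(¬c ↔ d) ∨ ¬c) ∨ (¬d ∧ ¬c)
= ¬(¬((¬c → d) ∧ (d → ¬c)) ∨ ¬c) ∨ (¬d ∧ ¬c)
= ¬(¬((¬¬c ∨ d) ∧ (d → ¬c)) ∨ ¬c) ∨ (¬d ∧ ¬c)
= ¬(¬((¬¬c ∨ d) ∧ (¬d ∨ ¬c)) ∨ ¬c) ∨ (¬d ∧ ¬c)
= (¬¬((¬¬c ∨ d) ∧ (¬d ∨ ¬c)) ∧ ¬¬c) ∨ (¬d ∧ ¬c)
= ((¬¬c ∨ d) ∧ (¬d ∨ ¬c) ∧ ¬¬c) ∨ (¬d ∧ ¬c)
= ((c ∨ d) ∧ (¬d ∨ ¬c) ∧ ¬¬c) ∨ (¬d ∧ ¬c)
= ((c ∨ d) ∧ (¬d ∨ ¬c) ∧ c) ∨ (¬d ∧ ¬c)
= (c ∨ d ∨ ¬d) ∧ (c ∨ d ∨ ¬c) ∧ (¬d ∨ ¬c ∨ ¬d) ∧ (¬d ∨ ¬c ∨ ¬c) ∧ (c ∨ ¬d) ∧ (c ∨ ¬c)
= (¬d ∨ ¬c) ∧ (c ∨ ¬d)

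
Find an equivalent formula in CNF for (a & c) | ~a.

(a & c) | ~a
≡ (a | ~a) & (c | ~a)   [distribute | over &]
≡ c | ~a   [simplify]

c | ~a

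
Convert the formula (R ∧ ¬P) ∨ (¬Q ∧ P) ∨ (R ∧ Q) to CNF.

(R ∧ ¬P) ∨ (¬Q ∧ P) ∨ (R ∧ Q)
≡ (R ∨ ¬Q ∨ R) ∧ (R ∨ ¬Q ∨ Q) ∧ (R ∨ P ∨ R) ∧ (R ∨ P ∨ Q) ∧ (¬P ∨ ¬Q ∨ R) ∧ (¬P ∨ ¬Q ∨ Q) ∧ (¬P ∨ P ∨ R) ∧ (¬P ∨ P ∨ Q)   — distribute ∨ over ∧
≡ (R ∨ ¬Q) ∧ (R ∨ P)   — simplify

(R ∨ ¬Q) ∧ (R ∨ P)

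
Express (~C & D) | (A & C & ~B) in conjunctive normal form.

(~C & D) | (A & C & ~B)
≡ (~C | A) & (~C | C) & (~C | ~B) & (D | A) & (D | C) & (D | ~B)   (distribute | over &)
≡ (~C | A) & (~C | ~B) & (D | A) & (D | C) & (D | ~B)   (simplify)

(~C | A) & (~C | ~B) & (D | A) & (D | C) & (D | ~B)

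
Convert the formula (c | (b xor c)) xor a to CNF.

(c | b | a) & (~c | ~a) & (~b | c | ~a)

(c | (b xor c)) xor a
≡ (c | (b xor c) | a) & ~((c | (b xor c)) & a)   [expand xor]
≡ (c | ((b | c) & ~(b & c)) | a) & ~((c | (b xor c)) & a)   [expand xor]
≡ (c | ((b | c) & ~(b & c)) | a) & ~((c | ((b | c) & ~(b & c))) & a)   [expand xor]
≡ (c | ((b | c) & (~b | ~c)) | a) & ~((c | ((b | c) & ~(b & c))) & a)   [De Morgan]
≡ (c | ((b | c) & (~b | ~c)) | a) & (~(c | ((b | c) & ~(b & c))) | ~a)   [De Morgan]
≡ (c | ((b | c) & (~b | ~c)) | a) & ((~c & ~((b | c) & ~(b & c))) | ~a)   [De Morgan]
≡ (c | ((b | c) & (~b | ~c)) | a) & ((~c & (~(b | c) | ~~(b & c))) | ~a)   [De Morgan]
≡ (c | ((b | c) & (~b | ~c)) | a) & ((~c & ((~b & ~c) | ~~(b & c))) | ~a)   [De Morgan]
≡ (c | ((b | c) & (~b | ~c)) | a) & ((~c & ((~b & ~c) | (b & c))) | ~a)   [double negation]
≡ (c | b | c | a) & (c | ~b | ~c | a) & (~c | ~a) & (~b | b | ~a) & (~b | c | ~a) & (~c | b | ~a) & (~c | c | ~a)   [distribute | over &]
≡ (c | b | a) & (~c | ~a) & (~b | c | ~a)   [simplify]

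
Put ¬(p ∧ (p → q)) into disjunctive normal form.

¬(p ∧ (p → q))
≡ ¬(p ∧ (¬p ∨ q))   [eliminate →]
≡ ¬p ∨ ¬(¬p ∨ q)   [De Morgan]
≡ ¬p ∨ (¬¬p ∧ ¬q)   [De Morgan]
≡ ¬p ∨ (p ∧ ¬q)   [double negation]

¬p ∨ (p ∧ ¬q)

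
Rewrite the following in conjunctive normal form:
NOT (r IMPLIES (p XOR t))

NOT (r IMPLIES (p XOR t))
⇔ NOT (NOT r OR (p XOR t))   [eliminate IMPLIES]
⇔ NOT (NOT r OR ((p OR t) AND NOT (p AND t)))   [expand XOR]
⇔ NOT NOT r AND NOT ((p OR t) AND NOT (p AND t))   [De Morgan]
⇔ r AND NOT ((p OR t) AND NOT (p AND t))   [double negation]
⇔ r AND (NOT (p OR t) OR NOT NOT (p AND t))   [De Morgan]
⇔ r AND ((NOT p AND NOT t) OR NOT NOT (p AND t))   [De Morgan]
⇔ r AND ((NOT p AND NOT t) OR (p AND t))   [double negation]
⇔ r AND (NOT p OR p) AND (NOT p OR t) AND (NOT t OR p) AND (NOT t OR t)   [distribute OR over AND]
⇔ r AND (NOT p OR t) AND (NOT t OR p)   [simplify]

r AND (NOT p OR t) AND (NOT t OR p)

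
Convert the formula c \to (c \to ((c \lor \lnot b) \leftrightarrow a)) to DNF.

c \to (c \to ((c \lor \lnot b) \leftrightarrow a))
≡ \lnot c \lor (c \to ((c \lor \lnot b) \leftrightarrow a))   (eliminate \to)
≡ \lnot c \lor \lnot c \lor ((c \lor \lnot b) \leftrightarrow a)   (eliminate \to)
≡ \lnot c \lor \lnot c \lor (((c \lor \lnot b) \to a) \land (a \to (c \lor \lnot b)))   (eliminate \leftrightarrow)
≡ \lnot c \lor \lnot c \lor ((\lnot (c \lor \lnot b) \lor a) \land (a \to (c \lor \lnot b)))   (eliminate \to)
≡ \lnot c \lor \lnot c \lor ((\lnot (c \lor \lnot b) \lor a) \land (\lnot a \lor c \lor \lnot b))   (eliminate \to)
≡ \lnot c \lor \lnot c \lor (((\lnot c \land \lnot \lnot b) \lor a) \land (\lnot a \lor c \lor \lnot b))   (De Morgan)
≡ \lnot c \lor \lnot c \lor (((\lnot c \land b) \lor a) \land (\lnot a \lor c \lor \lnot b))   (double negation)
≡ \lnot c \lor \lnot c \lor (\lnot c \land b \land \lnot a) \lor (\lnot c \land b \land c) \lor (\lnot c \land b \land \lnot b) \lor (a \land \lnot a) \lor (a \land c) \lor (a \land \lnot b)   (distribute \land over \lor)
≡ \lnot c \lor (a \land c) \lor (a \land \lnot b)   (simplify)

\lnot c \lor (a \land c) \lor (a \land \lnot b)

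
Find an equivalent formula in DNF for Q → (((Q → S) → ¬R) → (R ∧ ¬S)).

¬Q ∨ (S ∧ R) ∨ (R ∧ ¬S)

Q → (((Q → S) → ¬R) → (R ∧ ¬S))
⇔ ¬Q ∨ (((Q → S) → ¬R) → (R ∧ ¬S))   [eliminate →]
⇔ ¬Q ∨ ¬((Q → S) → ¬R) ∨ (R ∧ ¬S)   [eliminate →]
⇔ ¬Q ∨ ¬(¬(Q → S) ∨ ¬R) ∨ (R ∧ ¬S)   [eliminate →]
⇔ ¬Q ∨ ¬(¬(¬Q ∨ S) ∨ ¬R) ∨ (R ∧ ¬S)   [eliminate →]
⇔ ¬Q ∨ (¬¬(¬Q ∨ S) ∧ ¬¬R) ∨ (R ∧ ¬S)   [De Morgan]
⇔ ¬Q ∨ ((¬Q ∨ S) ∧ ¬¬R) ∨ (R ∧ ¬S)   [double negation]
⇔ ¬Q ∨ ((¬Q ∨ S) ∧ R) ∨ (R ∧ ¬S)   [double negation]
⇔ ¬Q ∨ (¬Q ∧ R) ∨ (S ∧ R) ∨ (R ∧ ¬S)   [distribute ∧ over ∨]
⇔ ¬Q ∨ (S ∧ R) ∨ (R ∧ ¬S)   [simplify]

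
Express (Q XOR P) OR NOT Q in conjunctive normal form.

(Q XOR P) OR NOT Q
⇔ ((Q OR P) AND NOT (Q AND P)) OR NOT Q
⇔ ((Q OR P) AND (NOT Q OR NOT P)) OR NOT Q
⇔ (Q OR P OR NOT Q) AND (NOT Q OR NOT P OR NOT Q)
⇔ NOT Q OR NOT P

NOT Q OR NOT P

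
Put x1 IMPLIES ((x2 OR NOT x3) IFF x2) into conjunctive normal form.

x1 IMPLIES ((x2 OR NOT x3) IFF x2)
≡ NOT x1 OR ((x2 OR NOT x3) IFF x2)   [eliminate IMPLIES]
≡ NOT x1 OR (((x2 OR NOT x3) IMPLIES x2) AND (x2 IMPLIES (x2 OR NOT x3)))   [eliminate IFF]
≡ NOT x1 OR ((NOT (x2 OR NOT x3) OR x2) AND (x2 IMPLIES (x2 OR NOT x3)))   [eliminate IMPLIES]
≡ NOT x1 OR ((NOT (x2 OR NOT x3) OR x2) AND (NOT x2 OR x2 OR NOT x3))   [eliminate IMPLIES]
≡ NOT x1 OR (((NOT x2 AND NOT NOT x3) OR x2) AND (NOT x2 OR x2 OR NOT x3))   [De Morgan]
≡ NOT x1 OR (((NOT x2 AND x3) OR x2) AND (NOT x2 OR x2 OR NOT x3))   [double negation]
≡ (NOT x1 OR NOT x2 OR x2) AND (NOT x1 OR x3 OR x2) AND (NOT x1 OR NOT x2 OR x2 OR NOT x3)   [distribute OR over AND]
≡ NOT x1 OR x3 OR x2   [simplify]

NOT x1 OR x3 OR x2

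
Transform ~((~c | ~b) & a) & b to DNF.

~((~c | ~b) & a) & b
≡ (~(~c | ~b) | ~a) & b   — De Morgan
≡ ((~~c & ~~b) | ~a) & b   — De Morgan
≡ ((c & ~~b) | ~a) & b   — double negation
≡ ((c & b) | ~a) & b   — double negation
≡ (c & b & b) | (~a & b)   — distribute & over |
≡ (c & b) | (~a & b)   — simplify

(c & b) | (~a & b)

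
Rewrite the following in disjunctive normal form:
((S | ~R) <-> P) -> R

(S & ~P) | (~R & ~P) | R

((S | ~R) <-> P) -> R
≡ ~((S | ~R) <-> P) | R   [eliminate ->]
≡ ~(((S | ~R) -> P) & (P -> (S | ~R))) | R   [eliminate <->]
≡ ~((~(S | ~R) | P) & (P -> (S | ~R))) | R   [eliminate ->]
≡ ~((~(S | ~R) | P) & (~P | S | ~R)) | R   [eliminate ->]
≡ ~(~(S | ~R) | P) | ~(~P | S | ~R) | R   [De Morgan]
≡ (~~(S | ~R) & ~P) | ~(~P | S | ~R) | R   [De Morgan]
≡ ((S | ~R) & ~P) | ~(~P | S | ~R) | R   [double negation]
≡ ((S | ~R) & ~P) | (~~P & ~S & ~~R) | R   [De Morgan]
≡ ((S | ~R) & ~P) | (P & ~S & ~~R) | R   [double negation]
≡ ((S | ~R) & ~P) | (P & ~S & R) | R   [double negation]
≡ (S & ~P) | (~R & ~P) | (P & ~S & R) | R   [distribute & over |]
≡ (S & ~P) | (~R & ~P) | R   [simplify]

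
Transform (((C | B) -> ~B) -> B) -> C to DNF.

(((C | B) -> ~B) -> B) -> C
⇔ ~(((C | B) -> ~B) -> B) | C   — eliminate ->
⇔ ~(~((C | B) -> ~B) | B) | C   — eliminate ->
⇔ ~(~(~(C | B) | ~B) | B) | C   — eliminate ->
⇔ (~~(~(C | B) | ~B) & ~B) | C   — De Morgan
⇔ ((~(C | B) | ~B) & ~B) | C   — double negation
⇔ (((~C & ~B) | ~B) & ~B) | C   — De Morgan
⇔ (~C & ~B & ~B) | (~B & ~B) | C   — distribute & over |
⇔ ~B | C   — simplify

~B | C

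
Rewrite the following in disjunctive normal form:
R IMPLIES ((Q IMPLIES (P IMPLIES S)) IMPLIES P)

NOT R OR P

R IMPLIES ((Q IMPLIES (P IMPLIES S)) IMPLIES P)
≡ NOT R OR ((Q IMPLIES (P IMPLIES S)) IMPLIES P)   (eliminate IMPLIES)
≡ NOT R OR NOT (Q IMPLIES (P IMPLIES S)) OR P   (eliminate IMPLIES)
≡ NOT R OR NOT (NOT Q OR (P IMPLIES S)) OR P   (eliminate IMPLIES)
≡ NOT R OR NOT (NOT Q OR NOT P OR S) OR P   (eliminate IMPLIES)
≡ NOT R OR (NOT NOT Q AND NOT NOT P AND NOT S) OR P   (De Morgan)
≡ NOT R OR (Q AND NOT NOT P AND NOT S) OR P   (double negation)
≡ NOT R OR (Q AND P AND NOT S) OR P   (double negation)
≡ NOT R OR P   (simplify)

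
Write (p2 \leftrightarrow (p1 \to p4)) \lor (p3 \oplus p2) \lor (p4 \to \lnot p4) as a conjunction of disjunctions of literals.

\lnot p4 \lor p2 \lor p3

(p2 \leftrightarrow (p1 \to p4)) \lor (p3 \oplus p2) \lor (p4 \to \lnot p4)
⇔ ((p2 \to (p1 \to p4)) \land ((p1 \to p4) \to p2)) \lor (p3 \oplus p2) \lor (p4 \to \lnot p4)   [eliminate \leftrightarrow]
⇔ ((\lnot p2 \lor (p1 \to p4)) \land ((p1 \to p4) \to p2)) \lor (p3 \oplus p2) \lor (p4 \to \lnot p4)   [eliminate \to]
⇔ ((\lnot p2 \lor \lnot p1 \lor p4) \land ((p1 \to p4) \to p2)) \lor (p3 \oplus p2) \lor (p4 \to \lnot p4)   [eliminate \to]
⇔ ((\lnot p2 \lor \lnot p1 \lor p4) \land (\lnot (p1 \to p4) \lor p2)) \lor (p3 \oplus p2) \lor (p4 \to \lnot p4)   [eliminate \to]
⇔ ((\lnot p2 \lor \lnot p1 \lor p4) \land (\lnot (\lnot p1 \lor p4) \lor p2)) \lor (p3 \oplus p2) \lor (p4 \to \lnot p4)   [eliminate \to]
⇔ ((\lnot p2 \lor \lnot p1 \lor p4) \land (\lnot (\lnot p1 \lor p4) \lor p2)) \lor ((p3 \lor p2) \land \lnot (p3 \land p2)) \lor (p4 \to \lnot p4)   [expand \oplus]
⇔ ((\lnot p2 \lor \lnot p1 \lor p4) \land (\lnot (\lnot p1 \lor p4) \lor p2)) \lor ((p3 \lor p2) \land \lnot (p3 \land p2)) \lor \lnot p4 \lor \lnot p4   [eliminate \to]
⇔ ((\lnot p2 \lor \lnot p1 \lor p4) \land ((\lnot \lnot p1 \land \lnot p4) \lor p2)) \lor ((p3 \lor p2) \land \lnot (p3 \land p2)) \lor \lnot p4 \lor \lnot p4   [De Morgan]
⇔ ((\lnot p2 \lor \lnot p1 \lor p4) \land ((p1 \land \lnot p4) \lor p2)) \lor ((p3 \lor p2) \land \lnot (p3 \land p2)) \lor \lnot p4 \lor \lnot p4   [double negation]
⇔ ((\lnot p2 \lor \lnot p1 \lor p4) \land ((p1 \land \lnot p4) \lor p2)) \lor ((p3 \lor p2) \land (\lnot p3 \lor \lnot p2)) \lor \lnot p4 \lor \lnot p4   [De Morgan]
⇔ (\lnot p2 \lor \lnot p1 \lor p4 \lor p3 \lor p2 \lor \lnot p4 \lor \lnot p4) \land (\lnot p2 \lor \lnot p1 \lor p4 \lor \lnot p3 \lor \lnot p2 \lor \lnot p4 \lor \lnot p4) \land (p1 \lor p2 \lor p3 \lor p2 \lor \lnot p4 \lor \lnot p4) \land (p1 \lor p2 \lor \lnot p3 \lor \lnot p2 \lor \lnot p4 \lor \lnot p4) \land (\lnot p4 \lor p2 \lor p3 \lor p2 \lor \lnot p4 \lor \lnot p4) \land (\lnot p4 \lor p2 \lor \lnot p3 \lor \lnot p2 \lor \lnot p4 \lor \lnot p4)   [distribute \lor over \land]
⇔ \lnot p4 \lor p2 \lor p3   [simplify]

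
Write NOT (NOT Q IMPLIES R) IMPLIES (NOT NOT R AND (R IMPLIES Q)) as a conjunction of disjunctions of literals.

NOT (NOT Q IMPLIES R) IMPLIES (NOT NOT R AND (R IMPLIES Q))
≡ NOT NOT (NOT Q IMPLIES R) OR (NOT NOT R AND (R IMPLIES Q))   [eliminate IMPLIES]
≡ NOT NOT (NOT NOT Q OR R) OR (NOT NOT R AND (R IMPLIES Q))   [eliminate IMPLIES]
≡ NOT NOT (NOT NOT Q OR R) OR (NOT NOT R AND (NOT R OR Q))   [eliminate IMPLIES]
≡ NOT NOT Q OR R OR (NOT NOT R AND (NOT R OR Q))   [double negation]
≡ Q OR R OR (NOT NOT R AND (NOT R OR Q))   [double negation]
≡ Q OR R OR (R AND (NOT R OR Q))   [double negation]
≡ (Q OR R OR R) AND (Q OR R OR NOT R OR Q)   [distribute OR over AND]
≡ Q OR R   [simplify]

Q OR R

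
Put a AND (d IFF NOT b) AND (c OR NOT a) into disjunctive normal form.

(a AND NOT d AND b AND c) OR (a AND NOT b AND d AND c)

a AND (d IFF NOT b) AND (c OR NOT a)
≡ a AND (d IMPLIES NOT b) AND (NOT b IMPLIES d) AND (c OR NOT a)
≡ a AND (NOT d OR NOT b) AND (NOT b IMPLIES d) AND (c OR NOT a)
≡ a AND (NOT d OR NOT b) AND (NOT NOT b OR d) AND (c OR NOT a)
≡ a AND (NOT d OR NOT b) AND (b OR d) AND (c OR NOT a)
≡ (a AND NOT d AND b AND c) OR (a AND NOT d AND b AND NOT a) OR (a AND NOT d AND d AND c) OR (a AND NOT d AND d AND NOT a) OR (a AND NOT b AND b AND c) OR (a AND NOT b AND b AND NOT a) OR (a AND NOT b AND d AND c) OR (a AND NOT b AND d AND NOT a)
≡ (a AND NOT d AND b AND c) OR (a AND NOT b AND d AND c)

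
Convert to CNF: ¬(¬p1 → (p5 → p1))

¬p1 ∧ p5

¬(¬p1 → (p5 → p1))
⇔ ¬(¬¬p1 ∨ (p5 → p1))   [eliminate →]
⇔ ¬(¬¬p1 ∨ ¬p5 ∨ p1)   [eliminate →]
⇔ ¬¬¬p1 ∧ ¬¬p5 ∧ ¬p1   [De Morgan]
⇔ ¬p1 ∧ ¬¬p5 ∧ ¬p1   [double negation]
⇔ ¬p1 ∧ p5 ∧ ¬p1   [double negation]
⇔ ¬p1 ∧ p5   [simplify]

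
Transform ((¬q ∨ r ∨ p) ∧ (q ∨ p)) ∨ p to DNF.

(r ∧ q) ∨ p

((¬q ∨ r ∨ p) ∧ (q ∨ p)) ∨ p
⇔ (¬q ∧ q) ∨ (¬q ∧ p) ∨ (r ∧ q) ∨ (r ∧ p) ∨ (p ∧ q) ∨ (p ∧ p) ∨ p   (distribute ∧ over ∨)
⇔ (r ∧ q) ∨ p   (simplify)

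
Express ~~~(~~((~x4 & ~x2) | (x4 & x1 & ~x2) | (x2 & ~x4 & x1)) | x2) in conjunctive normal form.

(x4 | x2) & (~x4 | ~x1 | x2) & ~x2

~~~(~~((~x4 & ~x2) | (x4 & x1 & ~x2) | (x2 & ~x4 & x1)) | x2)
≡ ~(~~((~x4 & ~x2) | (x4 & x1 & ~x2) | (x2 & ~x4 & x1)) | x2)   (double negation)
≡ ~~~((~x4 & ~x2) | (x4 & x1 & ~x2) | (x2 & ~x4 & x1)) & ~x2   (De Morgan)
≡ ~((~x4 & ~x2) | (x4 & x1 & ~x2) | (x2 & ~x4 & x1)) & ~x2   (double negation)
≡ ~(~x4 & ~x2) & ~(x4 & x1 & ~x2) & ~(x2 & ~x4 & x1) & ~x2   (De Morgan)
≡ (~~x4 | ~~x2) & ~(x4 & x1 & ~x2) & ~(x2 & ~x4 & x1) & ~x2   (De Morgan)
≡ (x4 | ~~x2) & ~(x4 & x1 & ~x2) & ~(x2 & ~x4 & x1) & ~x2   (double negation)
≡ (x4 | x2) & ~(x4 & x1 & ~x2) & ~(x2 & ~x4 & x1) & ~x2   (double negation)
≡ (x4 | x2) & (~x4 | ~x1 | ~~x2) & ~(x2 & ~x4 & x1) & ~x2   (De Morgan)
≡ (x4 | x2) & (~x4 | ~x1 | x2) & ~(x2 & ~x4 & x1) & ~x2   (double negation)
≡ (x4 | x2) & (~x4 | ~x1 | x2) & (~x2 | ~~x4 | ~x1) & ~x2   (De Morgan)
≡ (x4 | x2) & (~x4 | ~x1 | x2) & (~x2 | x4 | ~x1) & ~x2   (double negation)
≡ (x4 | x2) & (~x4 | ~x1 | x2) & ~x2   (simplify)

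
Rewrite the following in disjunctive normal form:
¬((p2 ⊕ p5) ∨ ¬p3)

¬((p2 ⊕ p5) ∨ ¬p3)
= ¬((p2 ∧ ¬p5) ∨ (¬p2 ∧ p5) ∨ ¬p3)   — expand ⊕
= ¬(p2 ∧ ¬p5) ∧ ¬(¬p2 ∧ p5) ∧ ¬¬p3   — De Morgan
= (¬p2 ∨ ¬¬p5) ∧ ¬(¬p2 ∧ p5) ∧ ¬¬p3   — De Morgan
= (¬p2 ∨ p5) ∧ ¬(¬p2 ∧ p5) ∧ ¬¬p3   — double negation
= (¬p2 ∨ p5) ∧ (¬¬p2 ∨ ¬p5) ∧ ¬¬p3   — De Morgan
= (¬p2 ∨ p5) ∧ (p2 ∨ ¬p5) ∧ ¬¬p3   — double negation
= (¬p2 ∨ p5) ∧ (p2 ∨ ¬p5) ∧ p3   — double negation
= (¬p2 ∧ p2 ∧ p3) ∨ (¬p2 ∧ ¬p5 ∧ p3) ∨ (p5 ∧ p2 ∧ p3) ∨ (p5 ∧ ¬p5 ∧ p3)   — distribute ∧ over ∨
= (¬p2 ∧ ¬p5 ∧ p3) ∨ (p5 ∧ p2 ∧ p3)   — simplify

(¬p2 ∧ ¬p5 ∧ p3) ∨ (p5 ∧ p2 ∧ p3)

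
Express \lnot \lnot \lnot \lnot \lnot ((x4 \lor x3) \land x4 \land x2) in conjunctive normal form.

\lnot x4 \lor \lnot x2

\lnot \lnot \lnot \lnot \lnot ((x4 \lor x3) \land x4 \land x2)
= \lnot \lnot \lnot ((x4 \lor x3) \land x4 \land x2)   [double negation]
= \lnot ((x4 \lor x3) \land x4 \land x2)   [double negation]
= \lnot (x4 \lor x3) \lor \lnot x4 \lor \lnot x2   [De Morgan]
= (\lnot x4 \land \lnot x3) \lor \lnot x4 \lor \lnot x2   [De Morgan]
= (\lnot x4 \lor \lnot x4 \lor \lnot x2) \land (\lnot x3 \lor \lnot x4 \lor \lnot x2)   [distribute \lor over \land]
= \lnot x4 \lor \lnot x2   [simplify]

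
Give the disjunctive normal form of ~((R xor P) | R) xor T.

(~R & ~P & ~T) | (~R & P & T) | (R & T)

~((R xor P) | R) xor T
≡ (~((R xor P) | R) & ~T) | (~~((R xor P) | R) & T)   [expand xor]
≡ (~((R & ~P) | (~R & P) | R) & ~T) | (~~((R xor P) | R) & T)   [expand xor]
≡ (~((R & ~P) | (~R & P) | R) & ~T) | (~~((R & ~P) | (~R & P) | R) & T)   [expand xor]
≡ (~(R & ~P) & ~(~R & P) & ~R & ~T) | (~~((R & ~P) | (~R & P) | R) & T)   [De Morgan]
≡ ((~R | ~~P) & ~(~R & P) & ~R & ~T) | (~~((R & ~P) | (~R & P) | R) & T)   [De Morgan]
≡ ((~R | P) & ~(~R & P) & ~R & ~T) | (~~((R & ~P) | (~R & P) | R) & T)   [double negation]
≡ ((~R | P) & (~~R | ~P) & ~R & ~T) | (~~((R & ~P) | (~R & P) | R) & T)   [De Morgan]
≡ ((~R | P) & (R | ~P) & ~R & ~T) | (~~((R & ~P) | (~R & P) | R) & T)   [double negation]
≡ ((~R | P) & (R | ~P) & ~R & ~T) | (((R & ~P) | (~R & P) | R) & T)   [double negation]
≡ (~R & R & ~R & ~T) | (~R & ~P & ~R & ~T) | (P & R & ~R & ~T) | (P & ~P & ~R & ~T) | (R & ~P & T) | (~R & P & T) | (R & T)   [distribute & over |]
≡ (~R & ~P & ~T) | (~R & P & T) | (R & T)   [simplify]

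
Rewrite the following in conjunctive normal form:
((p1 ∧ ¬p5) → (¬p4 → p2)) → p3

((p1 ∧ ¬p5) → (¬p4 → p2)) → p3
= ¬((p1 ∧ ¬p5) → (¬p4 → p2)) ∨ p3   (eliminate →)
= ¬(¬(p1 ∧ ¬p5) ∨ (¬p4 → p2)) ∨ p3   (eliminate →)
= ¬(¬(p1 ∧ ¬p5) ∨ ¬¬p4 ∨ p2) ∨ p3   (eliminate →)
= (¬¬(p1 ∧ ¬p5) ∧ ¬¬¬p4 ∧ ¬p2) ∨ p3   (De Morgan)
= (p1 ∧ ¬p5 ∧ ¬¬¬p4 ∧ ¬p2) ∨ p3   (double negation)
= (p1 ∧ ¬p5 ∧ ¬p4 ∧ ¬p2) ∨ p3   (double negation)
= (p1 ∨ p3) ∧ (¬p5 ∨ p3) ∧ (¬p4 ∨ p3) ∧ (¬p2 ∨ p3)   (distribute ∨ over ∧)

(p1 ∨ p3) ∧ (¬p5 ∨ p3) ∧ (¬p4 ∨ p3) ∧ (¬p2 ∨ p3)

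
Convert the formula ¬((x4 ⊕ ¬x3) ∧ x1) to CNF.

(¬x4 ∨ ¬x3 ∨ ¬x1) ∧ (x3 ∨ x4 ∨ ¬x1)

¬((x4 ⊕ ¬x3) ∧ x1)
⇔ ¬((x4 ∨ ¬x3) ∧ ¬(x4 ∧ ¬x3) ∧ x1)   (expand ⊕)
⇔ ¬(x4 ∨ ¬x3) ∨ ¬¬(x4 ∧ ¬x3) ∨ ¬x1   (De Morgan)
⇔ (¬x4 ∧ ¬¬x3) ∨ ¬¬(x4 ∧ ¬x3) ∨ ¬x1   (De Morgan)
⇔ (¬x4 ∧ x3) ∨ ¬¬(x4 ∧ ¬x3) ∨ ¬x1   (double negation)
⇔ (¬x4 ∧ x3) ∨ (x4 ∧ ¬x3) ∨ ¬x1   (double negation)
⇔ (¬x4 ∨ x4 ∨ ¬x1) ∧ (¬x4 ∨ ¬x3 ∨ ¬x1) ∧ (x3 ∨ x4 ∨ ¬x1) ∧ (x3 ∨ ¬x3 ∨ ¬x1)   (distribute ∨ over ∧)
⇔ (¬x4 ∨ ¬x3 ∨ ¬x1) ∧ (x3 ∨ x4 ∨ ¬x1)   (simplify)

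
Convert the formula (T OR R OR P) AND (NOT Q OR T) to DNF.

T OR (R AND NOT Q) OR (P AND NOT Q)

(T OR R OR P) AND (NOT Q OR T)
= (T AND NOT Q) OR (T AND T) OR (R AND NOT Q) OR (R AND T) OR (P AND NOT Q) OR (P AND T)   — distribute AND over OR
= T OR (R AND NOT Q) OR (P AND NOT Q)   — simplify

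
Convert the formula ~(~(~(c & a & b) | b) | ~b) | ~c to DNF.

b | ~c

~(~(~(c & a & b) | b) | ~b) | ~c
≡ (~~(~(c & a & b) | b) & ~~b) | ~c   [De Morgan]
≡ ((~(c & a & b) | b) & ~~b) | ~c   [double negation]
≡ ((~c | ~a | ~b | b) & ~~b) | ~c   [De Morgan]
≡ ((~c | ~a | ~b | b) & b) | ~c   [double negation]
≡ (~c & b) | (~a & b) | (~b & b) | (b & b) | ~c   [distribute & over |]
≡ b | ~c   [simplify]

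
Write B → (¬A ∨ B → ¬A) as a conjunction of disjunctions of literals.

B → (¬A ∨ B → ¬A)
≡ ¬B ∨ (¬A ∨ B → ¬A)   [eliminate →]
≡ ¬B ∨ ¬(¬A ∨ B) ∨ ¬A   [eliminate →]
≡ ¬B ∨ ¬¬A ∧ ¬B ∨ ¬A   [De Morgan]
≡ ¬B ∨ A ∧ ¬B ∨ ¬A   [double negation]
≡ (¬B ∨ A ∨ ¬A) ∧ (¬B ∨ ¬B ∨ ¬A)   [distribute ∨ over ∧]
≡ ¬B ∨ ¬A   [simplify]

¬B ∨ ¬A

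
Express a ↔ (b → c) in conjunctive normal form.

(¬a ∨ ¬b ∨ c) ∧ (b ∨ a) ∧ (¬c ∨ a)

a ↔ (b → c)
≡ (a → (b → c)) ∧ ((b → c) → a)   [eliminate ↔]
≡ (¬a ∨ (b → c)) ∧ ((b → c) → a)   [eliminate →]
≡ (¬a ∨ ¬b ∨ c) ∧ ((b → c) → a)   [eliminate →]
≡ (¬a ∨ ¬b ∨ c) ∧ (¬(b → c) ∨ a)   [eliminate →]
≡ (¬a ∨ ¬b ∨ c) ∧ (¬(¬b ∨ c) ∨ a)   [eliminate →]
≡ (¬a ∨ ¬b ∨ c) ∧ ((¬¬b ∧ ¬c) ∨ a)   [De Morgan]
≡ (¬a ∨ ¬b ∨ c) ∧ ((b ∧ ¬c) ∨ a)   [double negation]
≡ (¬a ∨ ¬b ∨ c) ∧ (b ∨ a) ∧ (¬c ∨ a)   [distribute ∨ over ∧]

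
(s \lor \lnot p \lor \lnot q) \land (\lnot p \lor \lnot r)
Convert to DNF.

(s \lor \lnot p \lor \lnot q) \land (\lnot p \lor \lnot r)
≡ (s \land \lnot p) \lor (s \land \lnot r) \lor (\lnot p \land \lnot p) \lor (\lnot p \land \lnot r) \lor (\lnot q \land \lnot p) \lor (\lnot q \land \lnot r)   [distribute \land over \lor]
≡ (s \land \lnot r) \lor \lnot p \lor (\lnot q \land \lnot r)   [simplify]

(s \land \lnot r) \lor \lnot p \lor (\lnot q \land \lnot r)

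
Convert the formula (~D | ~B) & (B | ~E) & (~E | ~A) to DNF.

(~D | ~B) & (B | ~E) & (~E | ~A)
≡ (~D & B & ~E) | (~D & B & ~A) | (~D & ~E & ~E) | (~D & ~E & ~A) | (~B & B & ~E) | (~B & B & ~A) | (~B & ~E & ~E) | (~B & ~E & ~A)   (distribute & over |)
≡ (~D & B & ~A) | (~D & ~E) | (~B & ~E)   (simplify)

(~D & B & ~A) | (~D & ~E) | (~B & ~E)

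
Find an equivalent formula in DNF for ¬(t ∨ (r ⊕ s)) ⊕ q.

(¬t ∧ ¬r ∧ ¬s ∧ ¬q) ∨ (¬t ∧ s ∧ r ∧ ¬q) ∨ (t ∧ q) ∨ (r ∧ ¬s ∧ q) ∨ (¬r ∧ s ∧ q)

¬(t ∨ (r ⊕ s)) ⊕ q
⇔ (¬(t ∨ (r ⊕ s)) ∧ ¬q) ∨ (¬¬(t ∨ (r ⊕ s)) ∧ q)   [expand ⊕]
⇔ (¬(t ∨ (r ∧ ¬s) ∨ (¬r ∧ s)) ∧ ¬q) ∨ (¬¬(t ∨ (r ⊕ s)) ∧ q)   [expand ⊕]
⇔ (¬(t ∨ (r ∧ ¬s) ∨ (¬r ∧ s)) ∧ ¬q) ∨ (¬¬(t ∨ (r ∧ ¬s) ∨ (¬r ∧ s)) ∧ q)   [expand ⊕]
⇔ (¬t ∧ ¬(r ∧ ¬s) ∧ ¬(¬r ∧ s) ∧ ¬q) ∨ (¬¬(t ∨ (r ∧ ¬s) ∨ (¬r ∧ s)) ∧ q)   [De Morgan]
⇔ (¬t ∧ (¬r ∨ ¬¬s) ∧ ¬(¬r ∧ s) ∧ ¬q) ∨ (¬¬(t ∨ (r ∧ ¬s) ∨ (¬r ∧ s)) ∧ q)   [De Morgan]
⇔ (¬t ∧ (¬r ∨ s) ∧ ¬(¬r ∧ s) ∧ ¬q) ∨ (¬¬(t ∨ (r ∧ ¬s) ∨ (¬r ∧ s)) ∧ q)   [double negation]
⇔ (¬t ∧ (¬r ∨ s) ∧ (¬¬r ∨ ¬s) ∧ ¬q) ∨ (¬¬(t ∨ (r ∧ ¬s) ∨ (¬r ∧ s)) ∧ q)   [De Morgan]
⇔ (¬t ∧ (¬r ∨ s) ∧ (r ∨ ¬s) ∧ ¬q) ∨ (¬¬(t ∨ (r ∧ ¬s) ∨ (¬r ∧ s)) ∧ q)   [double negation]
⇔ (¬t ∧ (¬r ∨ s) ∧ (r ∨ ¬s) ∧ ¬q) ∨ ((t ∨ (r ∧ ¬s) ∨ (¬r ∧ s)) ∧ q)   [double negation]
⇔ (¬t ∧ ¬r ∧ r ∧ ¬q) ∨ (¬t ∧ ¬r ∧ ¬s ∧ ¬q) ∨ (¬t ∧ s ∧ r ∧ ¬q) ∨ (¬t ∧ s ∧ ¬s ∧ ¬q) ∨ (t ∧ q) ∨ (r ∧ ¬s ∧ q) ∨ (¬r ∧ s ∧ q)   [distribute ∧ over ∨]
⇔ (¬t ∧ ¬r ∧ ¬s ∧ ¬q) ∨ (¬t ∧ s ∧ r ∧ ¬q) ∨ (t ∧ q) ∨ (r ∧ ¬s ∧ q) ∨ (¬r ∧ s ∧ q)   [simplify]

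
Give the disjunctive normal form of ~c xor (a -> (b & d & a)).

~c xor (a -> (b & d & a))
≡ (~c & ~(a -> (b & d & a))) | (~~c & (a -> (b & d & a)))   — expand xor
≡ (~c & ~(~a | (b & d & a))) | (~~c & (a -> (b & d & a)))   — eliminate ->
≡ (~c & ~(~a | (b & d & a))) | (~~c & (~a | (b & d & a)))   — eliminate ->
≡ (~c & ~~a & ~(b & d & a)) | (~~c & (~a | (b & d & a)))   — De Morgan
≡ (~c & a & ~(b & d & a)) | (~~c & (~a | (b & d & a)))   — double negation
≡ (~c & a & (~b | ~d | ~a)) | (~~c & (~a | (b & d & a)))   — De Morgan
≡ (~c & a & (~b | ~d | ~a)) | (c & (~a | (b & d & a)))   — double negation
≡ (~c & a & ~b) | (~c & a & ~d) | (~c & a & ~a) | (c & ~a) | (c & b & d & a)   — distribute & over |
≡ (~c & a & ~b) | (~c & a & ~d) | (c & ~a) | (c & b & d & a)   — simplify

(~c & a & ~b) | (~c & a & ~d) | (c & ~a) | (c & b & d & a)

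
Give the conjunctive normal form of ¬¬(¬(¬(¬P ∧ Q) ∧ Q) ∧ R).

(¬P ∨ ¬Q) ∧ R

¬¬(¬(¬(¬P ∧ Q) ∧ Q) ∧ R)
= ¬(¬(¬P ∧ Q) ∧ Q) ∧ R   [double negation]
= (¬¬(¬P ∧ Q) ∨ ¬Q) ∧ R   [De Morgan]
= ((¬P ∧ Q) ∨ ¬Q) ∧ R   [double negation]
= (¬P ∨ ¬Q) ∧ (Q ∨ ¬Q) ∧ R   [distribute ∨ over ∧]
= (¬P ∨ ¬Q) ∧ R   [simplify]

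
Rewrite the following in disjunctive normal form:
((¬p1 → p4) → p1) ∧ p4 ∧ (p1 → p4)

p1 ∧ p4

((¬p1 → p4) → p1) ∧ p4 ∧ (p1 → p4)
= (¬(¬p1 → p4) ∨ p1) ∧ p4 ∧ (p1 → p4)   — eliminate →
= (¬(¬¬p1 ∨ p4) ∨ p1) ∧ p4 ∧ (p1 → p4)   — eliminate →
= (¬(¬¬p1 ∨ p4) ∨ p1) ∧ p4 ∧ (¬p1 ∨ p4)   — eliminate →
= ((¬¬¬p1 ∧ ¬p4) ∨ p1) ∧ p4 ∧ (¬p1 ∨ p4)   — De Morgan
= ((¬p1 ∧ ¬p4) ∨ p1) ∧ p4 ∧ (¬p1 ∨ p4)   — double negation
= (¬p1 ∧ ¬p4 ∧ p4 ∧ ¬p1) ∨ (¬p1 ∧ ¬p4 ∧ p4 ∧ p4) ∨ (p1 ∧ p4 ∧ ¬p1) ∨ (p1 ∧ p4 ∧ p4)   — distribute ∧ over ∨
= p1 ∧ p4   — simplify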